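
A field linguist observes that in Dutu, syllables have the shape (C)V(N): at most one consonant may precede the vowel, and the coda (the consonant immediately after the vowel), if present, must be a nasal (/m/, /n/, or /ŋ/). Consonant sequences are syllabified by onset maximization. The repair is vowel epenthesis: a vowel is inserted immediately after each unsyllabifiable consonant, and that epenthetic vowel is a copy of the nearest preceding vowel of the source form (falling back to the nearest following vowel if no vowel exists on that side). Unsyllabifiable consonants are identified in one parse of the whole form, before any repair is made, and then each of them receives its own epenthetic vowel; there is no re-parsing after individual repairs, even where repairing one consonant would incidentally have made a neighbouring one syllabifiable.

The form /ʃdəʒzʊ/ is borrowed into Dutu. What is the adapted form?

The consonants /ʃ/, /ʒ/ cannot be parsed into a legal (C)V(N) syllable (only a nasal (/m/, /n/, or /ŋ/) is licensed in coda position; onsets are limited to one consonant).
Epenthesis after each stranded consonant: /ʃ/ → /ʃə/, /ʒ/ → /ʒə/.

ʃədəʒəzʊ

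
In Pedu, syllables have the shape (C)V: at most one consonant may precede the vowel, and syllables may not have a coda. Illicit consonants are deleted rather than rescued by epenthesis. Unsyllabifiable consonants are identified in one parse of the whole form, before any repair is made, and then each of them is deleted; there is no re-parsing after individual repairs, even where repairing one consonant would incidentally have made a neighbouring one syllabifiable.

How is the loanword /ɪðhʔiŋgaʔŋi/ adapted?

ɪʔigaŋi

Under (C)V, the unsyllabifiable consonants are /ð/, /h/, /ŋ/, /ʔ/ (no codas are permitted; onsets are limited to one consonant).
Deletion applies to /ð/, /h/, /ŋ/, /ʔ/.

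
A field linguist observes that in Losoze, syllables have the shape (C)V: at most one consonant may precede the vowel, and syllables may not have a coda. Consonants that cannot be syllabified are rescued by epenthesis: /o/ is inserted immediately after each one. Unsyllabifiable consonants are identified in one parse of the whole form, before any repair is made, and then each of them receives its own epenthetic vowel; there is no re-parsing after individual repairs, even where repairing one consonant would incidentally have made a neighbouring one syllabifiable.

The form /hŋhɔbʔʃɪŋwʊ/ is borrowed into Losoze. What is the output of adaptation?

The consonants /h/, /ŋ/, /b/, /ʔ/, /ŋ/ cannot be parsed into a legal (C)V syllable (no codas are permitted; onsets are limited to one consonant).
Epenthesis after each stranded consonant: /h/ → /ho/, /ŋ/ → /ŋo/, /b/ → /bo/, /ʔ/ → /ʔo/, /ŋ/ → /ŋo/.

hoŋohɔboʔoʃɪŋowʊ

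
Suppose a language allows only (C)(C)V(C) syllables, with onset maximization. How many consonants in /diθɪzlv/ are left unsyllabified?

Under (C)(C)V(C), the unsyllabifiable consonants are /l/, /v/ (at most one coda consonant is licensed; onsets may contain at most 2 consonants).

2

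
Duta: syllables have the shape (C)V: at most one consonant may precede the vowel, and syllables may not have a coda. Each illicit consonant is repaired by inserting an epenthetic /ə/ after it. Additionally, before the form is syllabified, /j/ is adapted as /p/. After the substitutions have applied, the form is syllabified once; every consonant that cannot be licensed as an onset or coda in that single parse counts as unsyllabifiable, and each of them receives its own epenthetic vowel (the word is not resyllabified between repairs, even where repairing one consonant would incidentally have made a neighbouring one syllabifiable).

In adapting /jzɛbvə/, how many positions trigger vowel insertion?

2

After substitution the input is /pzɛbvə/.
The unsyllabifiable consonants are /p/, /b/; each receives one epenthetic vowel.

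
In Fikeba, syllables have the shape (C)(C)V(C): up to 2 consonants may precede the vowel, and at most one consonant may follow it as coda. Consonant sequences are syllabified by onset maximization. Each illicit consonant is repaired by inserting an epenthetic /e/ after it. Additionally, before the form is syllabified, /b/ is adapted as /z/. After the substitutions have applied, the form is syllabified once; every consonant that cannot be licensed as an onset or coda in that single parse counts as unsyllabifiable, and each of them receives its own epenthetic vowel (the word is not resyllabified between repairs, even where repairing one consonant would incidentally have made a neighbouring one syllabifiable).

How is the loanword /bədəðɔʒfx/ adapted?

zədəðɔʒfexe

Substitution: /b/ → /z/, giving /zədəðɔʒfx/.
Syllabifying with onset maximization leaves /f/, /x/ stranded (at most one coda consonant is licensed; onsets may contain at most 2 consonants).
Inserting the epenthetic vowel yields /f/ → /fe/, /x/ → /xe/.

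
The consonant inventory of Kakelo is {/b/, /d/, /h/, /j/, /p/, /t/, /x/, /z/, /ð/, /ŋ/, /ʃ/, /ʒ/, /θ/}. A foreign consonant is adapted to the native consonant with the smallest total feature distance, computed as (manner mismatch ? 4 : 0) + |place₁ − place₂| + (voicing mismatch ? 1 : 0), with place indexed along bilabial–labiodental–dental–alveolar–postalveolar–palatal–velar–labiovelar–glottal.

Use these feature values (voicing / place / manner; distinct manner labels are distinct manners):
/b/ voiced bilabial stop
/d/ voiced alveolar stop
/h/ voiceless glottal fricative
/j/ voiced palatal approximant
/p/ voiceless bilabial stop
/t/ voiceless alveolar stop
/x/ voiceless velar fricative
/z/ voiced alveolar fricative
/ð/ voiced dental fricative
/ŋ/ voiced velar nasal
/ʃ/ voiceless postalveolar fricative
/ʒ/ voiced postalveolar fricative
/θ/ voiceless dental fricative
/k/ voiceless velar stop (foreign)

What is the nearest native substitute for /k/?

/t/ is closest: same manner (stop), place distance 3 (velar→alveolar), same voicing; total 3. Next closest is /d/ at distance 4.

t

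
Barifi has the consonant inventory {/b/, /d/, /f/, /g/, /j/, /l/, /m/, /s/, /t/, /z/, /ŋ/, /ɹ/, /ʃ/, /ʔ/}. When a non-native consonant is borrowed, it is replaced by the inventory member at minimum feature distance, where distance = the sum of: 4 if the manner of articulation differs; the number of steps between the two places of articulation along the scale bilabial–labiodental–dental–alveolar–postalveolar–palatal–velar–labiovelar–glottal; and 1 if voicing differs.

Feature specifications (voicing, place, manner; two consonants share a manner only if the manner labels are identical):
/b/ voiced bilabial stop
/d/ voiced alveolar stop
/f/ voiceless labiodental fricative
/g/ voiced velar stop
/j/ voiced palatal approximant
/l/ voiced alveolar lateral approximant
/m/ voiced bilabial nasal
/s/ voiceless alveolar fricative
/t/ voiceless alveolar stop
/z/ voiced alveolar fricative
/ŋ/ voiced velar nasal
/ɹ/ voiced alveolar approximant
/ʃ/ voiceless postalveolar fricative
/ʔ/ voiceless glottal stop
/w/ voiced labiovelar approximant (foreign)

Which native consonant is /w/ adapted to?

j

/j/ is closest: same manner (approximant), place distance 2 (labiovelar→palatal), same voicing; total 2. Next closest is /ɹ/ at distance 4.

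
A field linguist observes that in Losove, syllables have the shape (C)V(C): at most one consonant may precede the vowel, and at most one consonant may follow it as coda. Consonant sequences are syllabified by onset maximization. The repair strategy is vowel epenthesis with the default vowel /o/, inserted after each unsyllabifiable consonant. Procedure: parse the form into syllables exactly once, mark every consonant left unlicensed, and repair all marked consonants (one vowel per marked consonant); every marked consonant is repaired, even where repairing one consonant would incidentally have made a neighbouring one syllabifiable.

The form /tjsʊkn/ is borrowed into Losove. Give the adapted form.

Syllabifying with onset maximization leaves /t/, /j/, /n/ stranded (at most one coda consonant is licensed; onsets are limited to one consonant).
Inserting the epenthetic vowel yields /t/ → /to/, /j/ → /jo/, /n/ → /no/.

tojosʊkno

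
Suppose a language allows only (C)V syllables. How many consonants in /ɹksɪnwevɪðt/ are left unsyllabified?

Syllabifying with onset maximization leaves /ɹ/, /k/, /n/, /ð/, /t/ stranded (no codas are permitted; onsets are limited to one consonant).

5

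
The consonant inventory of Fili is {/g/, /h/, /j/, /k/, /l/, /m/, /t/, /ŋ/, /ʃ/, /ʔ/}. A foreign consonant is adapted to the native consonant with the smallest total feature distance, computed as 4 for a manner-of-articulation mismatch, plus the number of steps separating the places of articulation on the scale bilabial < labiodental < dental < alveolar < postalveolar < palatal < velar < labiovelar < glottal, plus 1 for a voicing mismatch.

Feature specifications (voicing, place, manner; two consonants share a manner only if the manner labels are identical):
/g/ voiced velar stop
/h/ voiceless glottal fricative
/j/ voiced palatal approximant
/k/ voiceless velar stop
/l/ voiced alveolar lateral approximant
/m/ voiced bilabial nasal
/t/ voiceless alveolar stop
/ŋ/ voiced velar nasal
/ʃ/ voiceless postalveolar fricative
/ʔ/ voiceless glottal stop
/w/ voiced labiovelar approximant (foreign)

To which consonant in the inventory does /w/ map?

j

/j/ is closest: same manner (approximant), place distance 2 (labiovelar→palatal), same voicing; total 2. Next closest is /g/ at distance 5.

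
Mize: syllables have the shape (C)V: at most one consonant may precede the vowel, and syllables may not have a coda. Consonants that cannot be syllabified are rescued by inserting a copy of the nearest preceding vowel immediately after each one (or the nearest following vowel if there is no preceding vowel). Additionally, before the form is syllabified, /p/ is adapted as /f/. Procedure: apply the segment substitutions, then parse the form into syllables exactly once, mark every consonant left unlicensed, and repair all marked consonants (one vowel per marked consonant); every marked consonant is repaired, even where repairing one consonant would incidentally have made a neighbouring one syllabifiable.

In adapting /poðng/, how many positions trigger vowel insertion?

3

After substitution the input is /foðng/.
The unsyllabifiable consonants are /ð/, /n/, /g/; each receives one epenthetic vowel.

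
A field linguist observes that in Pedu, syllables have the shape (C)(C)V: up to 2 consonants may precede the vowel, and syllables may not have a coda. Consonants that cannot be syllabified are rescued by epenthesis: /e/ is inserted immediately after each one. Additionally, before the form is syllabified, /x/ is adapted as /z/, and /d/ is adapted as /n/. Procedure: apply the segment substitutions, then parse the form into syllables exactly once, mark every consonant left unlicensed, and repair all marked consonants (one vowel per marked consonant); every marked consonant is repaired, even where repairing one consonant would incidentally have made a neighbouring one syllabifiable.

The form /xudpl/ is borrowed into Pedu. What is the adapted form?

Substitution: /x/ → /z/, /d/ → /n/, giving /zunpl/.
The consonants /n/, /p/, /l/ cannot be parsed into a legal (C)(C)V syllable (no codas are permitted; onsets may contain at most 2 consonants).
Epenthesis after each stranded consonant: /n/ → /ne/, /p/ → /pe/, /l/ → /le/.

zunepele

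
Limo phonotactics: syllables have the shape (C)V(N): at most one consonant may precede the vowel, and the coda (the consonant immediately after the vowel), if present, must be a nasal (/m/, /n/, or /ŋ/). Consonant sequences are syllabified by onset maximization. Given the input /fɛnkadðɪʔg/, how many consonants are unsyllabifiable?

Syllabifying with onset maximization leaves /d/, /ʔ/, /g/ stranded (only a nasal (/m/, /n/, or /ŋ/) is licensed in coda position; onsets are limited to one consonant).

3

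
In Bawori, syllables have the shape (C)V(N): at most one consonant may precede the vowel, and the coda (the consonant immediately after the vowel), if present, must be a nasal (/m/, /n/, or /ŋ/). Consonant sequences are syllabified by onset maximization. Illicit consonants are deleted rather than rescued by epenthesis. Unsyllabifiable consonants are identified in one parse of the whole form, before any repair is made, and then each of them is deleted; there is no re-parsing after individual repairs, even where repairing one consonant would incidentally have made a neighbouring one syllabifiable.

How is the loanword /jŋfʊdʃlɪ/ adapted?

Under (C)V(N), the unsyllabifiable consonants are /j/, /ŋ/, /d/, /ʃ/ (only a nasal (/m/, /n/, or /ŋ/) is licensed in coda position; onsets are limited to one consonant).
Each unlicensed consonant is deleted: /j/, /ŋ/, /d/, /ʃ/.

fʊlɪ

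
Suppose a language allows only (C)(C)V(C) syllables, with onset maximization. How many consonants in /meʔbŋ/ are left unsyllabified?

2

Under (C)(C)V(C), the unsyllabifiable consonants are /b/, /ŋ/ (at most one coda consonant is licensed; onsets may contain at most 2 consonants).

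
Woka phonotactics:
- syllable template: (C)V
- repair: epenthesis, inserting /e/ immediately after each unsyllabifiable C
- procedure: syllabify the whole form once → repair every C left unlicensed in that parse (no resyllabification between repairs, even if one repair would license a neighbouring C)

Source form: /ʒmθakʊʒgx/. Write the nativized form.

ʒemeθakʊʒegexe

Under (C)V, the unsyllabifiable consonants are /ʒ/, /m/, /ʒ/, /g/, /x/ (no codas are permitted; onsets are limited to one consonant).
Epenthesis after each stranded consonant: /ʒ/ → /ʒe/, /m/ → /me/, /ʒ/ → /ʒe/, /g/ → /ge/, /x/ → /xe/.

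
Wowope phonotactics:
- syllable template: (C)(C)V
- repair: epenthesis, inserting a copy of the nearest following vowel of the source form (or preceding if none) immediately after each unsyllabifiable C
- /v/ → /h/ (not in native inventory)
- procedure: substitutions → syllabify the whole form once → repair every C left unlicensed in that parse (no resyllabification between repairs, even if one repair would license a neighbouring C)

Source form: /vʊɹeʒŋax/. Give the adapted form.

Substitution: /v/ → /h/, giving /hʊɹeʒŋax/.
The consonants /x/ cannot be parsed into a legal (C)(C)V syllable (no codas are permitted; onsets may contain at most 2 consonants).
Each unlicensed consonant becomes the onset of a new syllable: /x/ → /xa/.

hʊɹeʒŋaxa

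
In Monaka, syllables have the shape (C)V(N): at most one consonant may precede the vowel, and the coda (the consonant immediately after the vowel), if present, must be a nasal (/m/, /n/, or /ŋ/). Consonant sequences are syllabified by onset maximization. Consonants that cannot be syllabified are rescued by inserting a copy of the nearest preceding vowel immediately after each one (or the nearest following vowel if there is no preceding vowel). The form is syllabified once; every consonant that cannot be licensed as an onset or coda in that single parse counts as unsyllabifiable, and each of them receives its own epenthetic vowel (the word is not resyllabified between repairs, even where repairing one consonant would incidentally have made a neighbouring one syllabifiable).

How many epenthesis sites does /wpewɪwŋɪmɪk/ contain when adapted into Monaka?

3

The unsyllabifiable consonants are /w/, /w/, /k/; each receives one epenthetic vowel.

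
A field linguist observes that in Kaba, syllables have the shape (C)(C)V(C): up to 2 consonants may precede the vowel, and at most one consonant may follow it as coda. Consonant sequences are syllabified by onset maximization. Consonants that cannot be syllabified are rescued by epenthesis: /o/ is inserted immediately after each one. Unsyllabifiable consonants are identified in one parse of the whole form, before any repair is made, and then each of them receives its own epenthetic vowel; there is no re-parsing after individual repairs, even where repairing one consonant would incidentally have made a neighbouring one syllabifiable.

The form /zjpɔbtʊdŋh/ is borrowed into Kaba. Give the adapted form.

The consonants /z/, /ŋ/, /h/ cannot be parsed into a legal (C)(C)V(C) syllable (at most one coda consonant is licensed; onsets may contain at most 2 consonants).
Each unlicensed consonant becomes the onset of a new syllable: /z/ → /zo/, /ŋ/ → /ŋo/, /h/ → /ho/.

zojpɔbtʊdŋoho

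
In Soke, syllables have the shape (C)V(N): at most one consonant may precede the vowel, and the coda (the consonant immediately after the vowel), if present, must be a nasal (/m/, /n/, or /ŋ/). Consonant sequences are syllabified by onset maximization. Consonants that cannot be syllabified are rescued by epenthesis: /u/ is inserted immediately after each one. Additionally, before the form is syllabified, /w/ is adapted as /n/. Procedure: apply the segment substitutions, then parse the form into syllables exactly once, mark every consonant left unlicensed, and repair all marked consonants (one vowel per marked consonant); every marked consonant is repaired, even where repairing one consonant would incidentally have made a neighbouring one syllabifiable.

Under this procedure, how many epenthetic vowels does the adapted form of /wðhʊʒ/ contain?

3

After substitution the input is /nðhʊʒ/.
The unsyllabifiable consonants are /n/, /ð/, /ʒ/; each receives one epenthetic vowel.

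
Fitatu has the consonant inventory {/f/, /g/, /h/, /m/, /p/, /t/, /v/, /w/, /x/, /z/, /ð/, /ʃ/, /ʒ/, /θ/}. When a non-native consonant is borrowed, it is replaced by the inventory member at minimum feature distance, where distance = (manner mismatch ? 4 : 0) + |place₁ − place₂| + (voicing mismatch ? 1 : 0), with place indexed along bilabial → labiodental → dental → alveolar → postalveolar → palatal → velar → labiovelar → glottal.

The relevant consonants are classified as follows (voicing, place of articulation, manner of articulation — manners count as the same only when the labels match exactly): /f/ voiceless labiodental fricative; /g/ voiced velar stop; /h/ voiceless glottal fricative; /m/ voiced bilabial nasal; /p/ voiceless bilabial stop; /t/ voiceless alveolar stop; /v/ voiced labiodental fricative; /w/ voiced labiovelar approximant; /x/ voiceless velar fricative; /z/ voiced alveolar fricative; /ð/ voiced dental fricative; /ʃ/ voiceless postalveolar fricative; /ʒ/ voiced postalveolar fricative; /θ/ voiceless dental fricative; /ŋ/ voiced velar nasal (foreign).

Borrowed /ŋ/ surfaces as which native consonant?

/g/ is closest: manner differs (nasal→stop, +4), place distance 0 (velar→velar), same voicing; total 4. Next closest is /w/ at distance 5.

g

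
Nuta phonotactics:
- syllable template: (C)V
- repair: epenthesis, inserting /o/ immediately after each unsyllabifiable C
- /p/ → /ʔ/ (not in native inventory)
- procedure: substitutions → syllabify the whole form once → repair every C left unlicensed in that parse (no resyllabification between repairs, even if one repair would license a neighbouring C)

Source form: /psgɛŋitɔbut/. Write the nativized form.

Substitution: /p/ → /ʔ/, giving /ʔsgɛŋitɔbut/.
Syllabifying with onset maximization leaves /ʔ/, /s/, /t/ stranded (no codas are permitted; onsets are limited to one consonant).
Epenthesis after each stranded consonant: /ʔ/ → /ʔo/, /s/ → /so/, /t/ → /to/.

ʔosogɛŋitɔbuto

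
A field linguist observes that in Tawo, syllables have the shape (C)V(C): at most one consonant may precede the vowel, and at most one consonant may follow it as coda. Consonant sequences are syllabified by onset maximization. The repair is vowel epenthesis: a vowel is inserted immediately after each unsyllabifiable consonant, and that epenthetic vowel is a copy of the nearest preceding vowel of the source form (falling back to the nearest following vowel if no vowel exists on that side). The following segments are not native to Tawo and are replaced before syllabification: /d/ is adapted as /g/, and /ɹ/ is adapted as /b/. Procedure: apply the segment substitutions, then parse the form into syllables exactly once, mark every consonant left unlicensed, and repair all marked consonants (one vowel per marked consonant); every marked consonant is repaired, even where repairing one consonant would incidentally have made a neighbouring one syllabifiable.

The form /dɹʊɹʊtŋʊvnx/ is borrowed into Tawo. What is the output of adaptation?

gʊbʊbʊtŋʊvnʊxʊ

Substitution: /d/ → /g/, /ɹ/ → /b/, giving /gbʊbʊtŋʊvnx/.
Syllabifying with onset maximization leaves /g/, /n/, /x/ stranded (at most one coda consonant is licensed; onsets are limited to one consonant).
Each unlicensed consonant becomes the onset of a new syllable: /g/ → /gʊ/, /n/ → /nʊ/, /x/ → /xʊ/.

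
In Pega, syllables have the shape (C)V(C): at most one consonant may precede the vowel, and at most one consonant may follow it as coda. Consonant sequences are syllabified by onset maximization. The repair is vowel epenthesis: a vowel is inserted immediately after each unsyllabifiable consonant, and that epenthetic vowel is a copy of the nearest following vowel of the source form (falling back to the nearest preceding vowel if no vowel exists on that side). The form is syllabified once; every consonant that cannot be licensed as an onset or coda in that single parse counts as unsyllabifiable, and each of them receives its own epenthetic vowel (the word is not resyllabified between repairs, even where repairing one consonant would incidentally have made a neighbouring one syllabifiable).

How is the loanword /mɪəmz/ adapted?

mɪəmzə

Under (C)V(C), the unsyllabifiable consonants are /z/ (at most one coda consonant is licensed; onsets are limited to one consonant).
Each unlicensed consonant becomes the onset of a new syllable: /z/ → /zə/.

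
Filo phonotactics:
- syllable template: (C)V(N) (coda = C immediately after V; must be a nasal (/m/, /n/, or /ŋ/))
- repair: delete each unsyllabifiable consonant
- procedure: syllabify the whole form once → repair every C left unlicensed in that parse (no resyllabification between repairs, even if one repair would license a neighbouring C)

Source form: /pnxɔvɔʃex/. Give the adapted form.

xɔvɔʃe

Under (C)V(N), the unsyllabifiable consonants are /p/, /n/, /x/ (only a nasal (/m/, /n/, or /ŋ/) is licensed in coda position; onsets are limited to one consonant).
Deleting the stranded consonants removes /p/, /n/, /x/.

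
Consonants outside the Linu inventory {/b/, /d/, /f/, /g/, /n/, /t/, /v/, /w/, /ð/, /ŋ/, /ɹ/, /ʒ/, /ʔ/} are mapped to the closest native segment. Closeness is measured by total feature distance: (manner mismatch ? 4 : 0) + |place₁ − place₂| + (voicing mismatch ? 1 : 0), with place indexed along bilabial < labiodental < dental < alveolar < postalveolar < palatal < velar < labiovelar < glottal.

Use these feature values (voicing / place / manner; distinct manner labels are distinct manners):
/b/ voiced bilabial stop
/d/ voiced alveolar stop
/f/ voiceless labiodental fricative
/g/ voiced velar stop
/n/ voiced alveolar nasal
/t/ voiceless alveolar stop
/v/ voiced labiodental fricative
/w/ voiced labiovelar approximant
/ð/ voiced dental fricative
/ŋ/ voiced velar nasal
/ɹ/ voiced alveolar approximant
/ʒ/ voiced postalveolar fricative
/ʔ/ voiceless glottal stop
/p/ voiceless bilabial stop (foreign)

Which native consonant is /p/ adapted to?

/b/ is closest: same manner (stop), place distance 0 (bilabial→bilabial), voicing differs (+1); total 1. Next closest is /t/ at distance 3.

b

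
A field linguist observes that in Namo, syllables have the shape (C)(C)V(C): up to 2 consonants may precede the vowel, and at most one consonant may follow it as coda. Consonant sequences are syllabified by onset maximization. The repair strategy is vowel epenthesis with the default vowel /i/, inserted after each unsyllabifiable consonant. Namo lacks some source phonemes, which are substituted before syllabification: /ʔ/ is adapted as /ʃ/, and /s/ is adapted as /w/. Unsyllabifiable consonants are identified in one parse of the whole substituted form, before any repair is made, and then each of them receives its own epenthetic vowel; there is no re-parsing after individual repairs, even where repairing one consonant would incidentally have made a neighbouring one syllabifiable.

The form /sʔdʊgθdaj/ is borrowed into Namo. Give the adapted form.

Substitution: /s/ → /w/, /ʔ/ → /ʃ/, giving /wʃdʊgθdaj/.
Under (C)(C)V(C), the unsyllabifiable consonants are /w/ (at most one coda consonant is licensed; onsets may contain at most 2 consonants).
Epenthesis after each stranded consonant: /w/ → /wi/.

wiʃdʊgθdaj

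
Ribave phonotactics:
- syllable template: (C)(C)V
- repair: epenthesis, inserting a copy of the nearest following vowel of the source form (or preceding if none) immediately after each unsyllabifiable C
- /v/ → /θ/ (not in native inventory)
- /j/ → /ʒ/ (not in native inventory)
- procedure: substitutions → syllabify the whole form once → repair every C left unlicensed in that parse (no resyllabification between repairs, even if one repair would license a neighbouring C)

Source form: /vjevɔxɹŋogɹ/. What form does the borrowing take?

θʒeθɔxoɹŋogoɹo

Substitution: /v/ → /θ/, /j/ → /ʒ/, giving /θʒeθɔxɹŋogɹ/.
The consonants /x/, /g/, /ɹ/ cannot be parsed into a legal (C)(C)V syllable (no codas are permitted; onsets may contain at most 2 consonants).
Inserting the epenthetic vowel yields /x/ → /xo/, /g/ → /go/, /ɹ/ → /ɹo/.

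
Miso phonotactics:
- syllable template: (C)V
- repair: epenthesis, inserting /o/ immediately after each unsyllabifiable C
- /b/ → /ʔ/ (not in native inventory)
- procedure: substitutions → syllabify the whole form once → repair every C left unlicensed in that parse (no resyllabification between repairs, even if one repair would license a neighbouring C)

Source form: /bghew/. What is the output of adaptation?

ʔogohewo

Substitution: /b/ → /ʔ/, giving /ʔghew/.
Syllabifying with onset maximization leaves /ʔ/, /g/, /w/ stranded (no codas are permitted; onsets are limited to one consonant).
Inserting the epenthetic vowel yields /ʔ/ → /ʔo/, /g/ → /go/, /w/ → /wo/.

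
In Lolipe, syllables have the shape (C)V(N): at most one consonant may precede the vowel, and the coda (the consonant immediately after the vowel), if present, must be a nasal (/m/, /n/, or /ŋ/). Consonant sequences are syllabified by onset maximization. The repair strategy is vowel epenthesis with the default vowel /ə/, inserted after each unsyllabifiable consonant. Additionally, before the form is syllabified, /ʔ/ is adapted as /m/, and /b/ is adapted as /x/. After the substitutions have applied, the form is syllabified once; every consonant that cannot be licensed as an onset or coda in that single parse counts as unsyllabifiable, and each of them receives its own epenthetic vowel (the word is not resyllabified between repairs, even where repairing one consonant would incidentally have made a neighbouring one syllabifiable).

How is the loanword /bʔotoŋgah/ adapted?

Substitution: /b/ → /x/, /ʔ/ → /m/, giving /xmotoŋgah/.
The consonants /x/, /h/ cannot be parsed into a legal (C)V(N) syllable (only a nasal (/m/, /n/, or /ŋ/) is licensed in coda position; onsets are limited to one consonant).
Each unlicensed consonant becomes the onset of a new syllable: /x/ → /xə/, /h/ → /hə/.

xəmotoŋgahə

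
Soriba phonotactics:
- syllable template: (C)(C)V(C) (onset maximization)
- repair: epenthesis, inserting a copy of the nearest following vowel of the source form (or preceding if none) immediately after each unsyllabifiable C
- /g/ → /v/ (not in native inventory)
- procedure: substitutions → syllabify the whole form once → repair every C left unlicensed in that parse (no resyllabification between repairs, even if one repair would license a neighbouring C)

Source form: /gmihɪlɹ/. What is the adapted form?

Substitution: /g/ → /v/, giving /vmihɪlɹ/.
Syllabifying with onset maximization leaves /ɹ/ stranded (at most one coda consonant is licensed; onsets may contain at most 2 consonants).
Inserting the epenthetic vowel yields /ɹ/ → /ɹɪ/.

vmihɪlɹɪ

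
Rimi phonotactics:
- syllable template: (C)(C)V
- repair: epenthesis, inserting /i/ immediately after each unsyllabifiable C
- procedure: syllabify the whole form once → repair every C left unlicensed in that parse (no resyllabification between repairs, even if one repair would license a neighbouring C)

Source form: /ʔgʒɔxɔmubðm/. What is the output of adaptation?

ʔigʒɔxɔmubiðimi

Under (C)(C)V, the unsyllabifiable consonants are /ʔ/, /b/, /ð/, /m/ (no codas are permitted; onsets may contain at most 2 consonants).
Inserting the epenthetic vowel yields /ʔ/ → /ʔi/, /b/ → /bi/, /ð/ → /ði/, /m/ → /mi/.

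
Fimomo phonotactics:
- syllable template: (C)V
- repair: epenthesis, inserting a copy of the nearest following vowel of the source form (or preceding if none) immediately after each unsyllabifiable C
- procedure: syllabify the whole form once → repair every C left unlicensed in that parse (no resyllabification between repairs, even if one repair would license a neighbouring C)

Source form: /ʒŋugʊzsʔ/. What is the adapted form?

The consonants /ʒ/, /z/, /s/, /ʔ/ cannot be parsed into a legal (C)V syllable (no codas are permitted; onsets are limited to one consonant).
Inserting the epenthetic vowel yields /ʒ/ → /ʒu/, /z/ → /zʊ/, /s/ → /sʊ/, /ʔ/ → /ʔʊ/.

ʒuŋugʊzʊsʊʔʊ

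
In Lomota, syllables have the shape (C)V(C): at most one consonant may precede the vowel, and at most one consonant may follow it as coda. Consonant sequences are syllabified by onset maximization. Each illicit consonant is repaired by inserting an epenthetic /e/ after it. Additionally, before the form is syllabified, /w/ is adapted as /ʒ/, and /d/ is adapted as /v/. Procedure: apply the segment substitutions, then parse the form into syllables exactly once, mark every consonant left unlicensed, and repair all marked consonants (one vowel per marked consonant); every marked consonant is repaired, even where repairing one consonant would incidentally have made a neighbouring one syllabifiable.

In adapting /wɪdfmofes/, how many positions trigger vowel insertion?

After substitution the input is /ʒɪvfmofes/.
The unsyllabifiable consonants are /f/; each receives one epenthetic vowel.

1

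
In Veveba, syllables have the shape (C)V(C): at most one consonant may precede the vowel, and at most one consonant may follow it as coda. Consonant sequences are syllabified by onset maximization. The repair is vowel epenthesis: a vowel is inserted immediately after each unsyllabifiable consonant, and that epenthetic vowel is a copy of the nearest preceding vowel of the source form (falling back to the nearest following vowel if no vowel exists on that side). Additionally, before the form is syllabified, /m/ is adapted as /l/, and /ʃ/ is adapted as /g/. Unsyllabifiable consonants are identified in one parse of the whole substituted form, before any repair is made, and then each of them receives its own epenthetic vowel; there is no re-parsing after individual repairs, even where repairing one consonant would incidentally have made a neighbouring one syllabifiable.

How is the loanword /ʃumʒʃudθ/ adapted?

Substitution: /ʃ/ → /g/, /m/ → /l/, giving /gulʒgudθ/.
Under (C)V(C), the unsyllabifiable consonants are /ʒ/, /θ/ (at most one coda consonant is licensed; onsets are limited to one consonant).
Inserting the epenthetic vowel yields /ʒ/ → /ʒu/, /θ/ → /θu/.

gulʒugudθu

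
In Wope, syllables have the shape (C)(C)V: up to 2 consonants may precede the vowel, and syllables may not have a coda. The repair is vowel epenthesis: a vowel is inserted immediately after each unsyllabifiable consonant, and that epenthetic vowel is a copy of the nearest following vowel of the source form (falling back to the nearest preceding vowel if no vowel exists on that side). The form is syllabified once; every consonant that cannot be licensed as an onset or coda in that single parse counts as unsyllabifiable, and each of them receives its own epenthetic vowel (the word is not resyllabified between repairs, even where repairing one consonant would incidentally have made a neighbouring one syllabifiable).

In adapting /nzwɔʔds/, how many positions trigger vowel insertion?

The unsyllabifiable consonants are /n/, /ʔ/, /d/, /s/; each receives one epenthetic vowel.

4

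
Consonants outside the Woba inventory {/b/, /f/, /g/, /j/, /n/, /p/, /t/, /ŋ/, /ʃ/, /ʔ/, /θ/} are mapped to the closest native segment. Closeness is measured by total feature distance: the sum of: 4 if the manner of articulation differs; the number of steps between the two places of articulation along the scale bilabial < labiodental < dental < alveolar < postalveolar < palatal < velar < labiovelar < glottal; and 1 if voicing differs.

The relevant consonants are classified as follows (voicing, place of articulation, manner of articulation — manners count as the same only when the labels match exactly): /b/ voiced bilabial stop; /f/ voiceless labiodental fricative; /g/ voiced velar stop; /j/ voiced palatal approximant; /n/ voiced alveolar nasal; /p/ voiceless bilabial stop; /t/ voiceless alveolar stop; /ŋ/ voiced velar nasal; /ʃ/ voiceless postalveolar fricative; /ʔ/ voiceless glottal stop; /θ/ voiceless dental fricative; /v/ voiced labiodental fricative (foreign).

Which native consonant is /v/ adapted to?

/f/ is closest: same manner (fricative), place distance 0 (labiodental→labiodental), voicing differs (+1); total 1. Next closest is /θ/ at distance 2.

f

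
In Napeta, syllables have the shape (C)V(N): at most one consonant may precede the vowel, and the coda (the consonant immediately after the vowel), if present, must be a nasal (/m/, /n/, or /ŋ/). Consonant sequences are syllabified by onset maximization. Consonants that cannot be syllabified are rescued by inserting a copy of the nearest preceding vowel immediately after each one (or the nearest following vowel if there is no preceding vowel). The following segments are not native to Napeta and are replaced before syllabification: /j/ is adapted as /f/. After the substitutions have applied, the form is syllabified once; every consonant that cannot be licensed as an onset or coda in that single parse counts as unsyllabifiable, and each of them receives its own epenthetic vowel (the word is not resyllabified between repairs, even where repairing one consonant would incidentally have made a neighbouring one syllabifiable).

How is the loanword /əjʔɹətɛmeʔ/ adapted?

Substitution: /j/ → /f/, giving /əfʔɹətɛmeʔ/.
Syllabifying with onset maximization leaves /f/, /ʔ/, /ʔ/ stranded (only a nasal (/m/, /n/, or /ŋ/) is licensed in coda position; onsets are limited to one consonant).
Epenthesis after each stranded consonant: /f/ → /fə/, /ʔ/ → /ʔə/, /ʔ/ → /ʔe/.

əfəʔəɹətɛmeʔe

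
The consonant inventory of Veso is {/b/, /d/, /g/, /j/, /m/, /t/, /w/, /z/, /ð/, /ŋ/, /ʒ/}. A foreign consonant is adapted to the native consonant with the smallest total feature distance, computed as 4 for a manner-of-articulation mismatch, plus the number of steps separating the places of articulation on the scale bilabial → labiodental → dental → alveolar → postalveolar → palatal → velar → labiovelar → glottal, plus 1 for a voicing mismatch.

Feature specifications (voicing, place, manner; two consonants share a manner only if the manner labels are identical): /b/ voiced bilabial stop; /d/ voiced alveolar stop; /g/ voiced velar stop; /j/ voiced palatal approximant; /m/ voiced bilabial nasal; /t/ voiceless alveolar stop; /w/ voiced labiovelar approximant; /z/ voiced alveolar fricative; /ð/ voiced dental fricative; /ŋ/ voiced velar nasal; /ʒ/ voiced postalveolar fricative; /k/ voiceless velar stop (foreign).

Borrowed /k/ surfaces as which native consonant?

/g/ is closest: same manner (stop), place distance 0 (velar→velar), voicing differs (+1); total 1. Next closest is /t/ at distance 3.

g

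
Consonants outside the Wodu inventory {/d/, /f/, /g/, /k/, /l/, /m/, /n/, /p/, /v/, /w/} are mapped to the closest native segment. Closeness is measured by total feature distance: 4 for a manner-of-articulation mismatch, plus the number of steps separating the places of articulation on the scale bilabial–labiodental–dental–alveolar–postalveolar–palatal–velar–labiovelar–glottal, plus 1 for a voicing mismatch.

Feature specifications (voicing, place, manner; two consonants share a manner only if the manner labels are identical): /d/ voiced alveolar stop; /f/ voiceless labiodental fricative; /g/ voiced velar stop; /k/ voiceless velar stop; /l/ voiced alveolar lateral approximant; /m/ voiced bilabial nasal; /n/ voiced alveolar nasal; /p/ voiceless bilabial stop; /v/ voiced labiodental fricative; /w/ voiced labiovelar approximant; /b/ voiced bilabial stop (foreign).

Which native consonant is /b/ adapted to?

p

/p/ is closest: same manner (stop), place distance 0 (bilabial→bilabial), voicing differs (+1); total 1. Next closest is /d/ at distance 3.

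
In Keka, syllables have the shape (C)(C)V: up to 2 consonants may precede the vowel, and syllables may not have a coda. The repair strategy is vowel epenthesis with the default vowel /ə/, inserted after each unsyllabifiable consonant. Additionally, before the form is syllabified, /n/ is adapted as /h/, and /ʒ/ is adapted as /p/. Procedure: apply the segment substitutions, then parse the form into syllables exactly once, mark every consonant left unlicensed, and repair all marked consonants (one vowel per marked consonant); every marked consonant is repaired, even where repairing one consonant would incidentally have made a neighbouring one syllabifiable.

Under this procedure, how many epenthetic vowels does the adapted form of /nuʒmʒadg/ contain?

3

After substitution the input is /hupmpadg/.
The unsyllabifiable consonants are /p/, /d/, /g/; each receives one epenthetic vowel.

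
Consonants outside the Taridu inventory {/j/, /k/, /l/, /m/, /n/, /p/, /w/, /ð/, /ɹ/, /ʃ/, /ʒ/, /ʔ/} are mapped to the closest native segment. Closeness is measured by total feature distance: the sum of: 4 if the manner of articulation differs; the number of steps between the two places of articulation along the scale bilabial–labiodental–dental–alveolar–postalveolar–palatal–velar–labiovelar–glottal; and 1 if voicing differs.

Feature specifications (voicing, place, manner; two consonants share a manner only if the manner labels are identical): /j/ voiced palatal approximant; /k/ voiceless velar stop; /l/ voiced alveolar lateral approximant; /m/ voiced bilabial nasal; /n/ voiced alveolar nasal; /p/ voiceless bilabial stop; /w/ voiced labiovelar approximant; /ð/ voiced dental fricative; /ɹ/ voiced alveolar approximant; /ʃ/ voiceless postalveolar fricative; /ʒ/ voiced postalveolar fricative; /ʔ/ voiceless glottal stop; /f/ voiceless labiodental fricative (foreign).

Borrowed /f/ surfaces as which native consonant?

ð

/ð/ is closest: same manner (fricative), place distance 1 (labiodental→dental), voicing differs (+1); total 2. Next closest is /ʃ/ at distance 3.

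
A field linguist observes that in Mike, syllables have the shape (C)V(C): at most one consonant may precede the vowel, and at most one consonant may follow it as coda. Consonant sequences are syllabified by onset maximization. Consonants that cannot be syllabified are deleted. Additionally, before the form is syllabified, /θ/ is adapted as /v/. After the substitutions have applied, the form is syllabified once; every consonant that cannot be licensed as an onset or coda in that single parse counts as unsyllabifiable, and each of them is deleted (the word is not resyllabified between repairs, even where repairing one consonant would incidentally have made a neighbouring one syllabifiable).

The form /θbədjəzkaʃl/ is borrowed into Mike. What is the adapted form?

Substitution: /θ/ → /v/, giving /vbədjəzkaʃl/.
Syllabifying with onset maximization leaves /v/, /l/ stranded (at most one coda consonant is licensed; onsets are limited to one consonant).
Each unlicensed consonant is deleted: /v/, /l/.

bədjəzkaʃ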